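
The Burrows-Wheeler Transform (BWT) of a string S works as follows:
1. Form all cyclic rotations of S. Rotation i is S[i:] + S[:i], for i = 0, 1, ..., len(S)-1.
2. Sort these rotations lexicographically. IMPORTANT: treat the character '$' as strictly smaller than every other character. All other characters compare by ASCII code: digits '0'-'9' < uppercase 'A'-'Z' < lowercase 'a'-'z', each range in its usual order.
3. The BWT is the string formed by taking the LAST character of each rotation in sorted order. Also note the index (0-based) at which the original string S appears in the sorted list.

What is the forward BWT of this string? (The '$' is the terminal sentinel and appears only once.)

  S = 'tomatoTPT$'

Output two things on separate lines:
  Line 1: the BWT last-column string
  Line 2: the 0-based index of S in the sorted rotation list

Answer: TTPomotta$
9

Derivation:
All 10 rotations (rotation i = S[i:]+S[:i]):
  rot[0] = tomatoTPT$
  rot[1] = omatoTPT$t
  rot[2] = matoTPT$to
  rot[3] = atoTPT$tom
  rot[4] = toTPT$toma
  rot[5] = oTPT$tomat
  rot[6] = TPT$tomato
  rot[7] = PT$tomatoT
  rot[8] = T$tomatoTP
  rot[9] = $tomatoTPT
Sorted (with $ < everything):
  sorted[0] = $tomatoTPT  (last char: 'T')
  sorted[1] = PT$tomatoT  (last char: 'T')
  sorted[2] = T$tomatoTP  (last char: 'P')
  sorted[3] = TPT$tomato  (last char: 'o')
  sorted[4] = atoTPT$tom  (last char: 'm')
  sorted[5] = matoTPT$to  (last char: 'o')
  sorted[6] = oTPT$tomat  (last char: 't')
  sorted[7] = omatoTPT$t  (last char: 't')
  sorted[8] = toTPT$toma  (last char: 'a')
  sorted[9] = tomatoTPT$  (last char: '$')
Last column: TTPomotta$
Original string S is at sorted index 9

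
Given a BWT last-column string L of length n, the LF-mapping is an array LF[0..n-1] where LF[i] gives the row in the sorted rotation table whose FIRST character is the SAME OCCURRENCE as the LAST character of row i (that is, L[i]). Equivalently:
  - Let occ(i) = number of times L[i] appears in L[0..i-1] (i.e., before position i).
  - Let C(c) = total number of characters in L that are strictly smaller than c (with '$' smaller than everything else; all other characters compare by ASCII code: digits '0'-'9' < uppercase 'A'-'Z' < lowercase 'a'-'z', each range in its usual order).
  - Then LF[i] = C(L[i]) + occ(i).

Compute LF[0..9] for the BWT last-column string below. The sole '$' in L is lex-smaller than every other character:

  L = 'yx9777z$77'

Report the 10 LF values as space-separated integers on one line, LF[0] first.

Char counts: '$':1, '7':5, '9':1, 'x':1, 'y':1, 'z':1
C (first-col start): C('$')=0, C('7')=1, C('9')=6, C('x')=7, C('y')=8, C('z')=9
L[0]='y': occ=0, LF[0]=C('y')+0=8+0=8
L[1]='x': occ=0, LF[1]=C('x')+0=7+0=7
L[2]='9': occ=0, LF[2]=C('9')+0=6+0=6
L[3]='7': occ=0, LF[3]=C('7')+0=1+0=1
L[4]='7': occ=1, LF[4]=C('7')+1=1+1=2
L[5]='7': occ=2, LF[5]=C('7')+2=1+2=3
L[6]='z': occ=0, LF[6]=C('z')+0=9+0=9
L[7]='$': occ=0, LF[7]=C('$')+0=0+0=0
L[8]='7': occ=3, LF[8]=C('7')+3=1+3=4
L[9]='7': occ=4, LF[9]=C('7')+4=1+4=5

Answer: 8 7 6 1 2 3 9 0 4 5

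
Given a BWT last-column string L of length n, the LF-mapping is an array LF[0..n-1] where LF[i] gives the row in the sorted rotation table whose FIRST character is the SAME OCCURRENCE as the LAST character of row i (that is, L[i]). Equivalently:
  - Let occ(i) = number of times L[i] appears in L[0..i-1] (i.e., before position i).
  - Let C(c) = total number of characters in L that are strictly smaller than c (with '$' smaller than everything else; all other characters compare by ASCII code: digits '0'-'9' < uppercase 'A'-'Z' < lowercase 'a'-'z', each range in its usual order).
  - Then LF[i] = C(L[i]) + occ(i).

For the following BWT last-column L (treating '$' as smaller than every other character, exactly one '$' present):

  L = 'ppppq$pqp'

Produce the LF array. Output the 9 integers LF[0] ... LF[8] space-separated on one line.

Char counts: '$':1, 'p':6, 'q':2
C (first-col start): C('$')=0, C('p')=1, C('q')=7
L[0]='p': occ=0, LF[0]=C('p')+0=1+0=1
L[1]='p': occ=1, LF[1]=C('p')+1=1+1=2
L[2]='p': occ=2, LF[2]=C('p')+2=1+2=3
L[3]='p': occ=3, LF[3]=C('p')+3=1+3=4
L[4]='q': occ=0, LF[4]=C('q')+0=7+0=7
L[5]='$': occ=0, LF[5]=C('$')+0=0+0=0
L[6]='p': occ=4, LF[6]=C('p')+4=1+4=5
L[7]='q': occ=1, LF[7]=C('q')+1=7+1=8
L[8]='p': occ=5, LF[8]=C('p')+5=1+5=6

Answer: 1 2 3 4 7 0 5 8 6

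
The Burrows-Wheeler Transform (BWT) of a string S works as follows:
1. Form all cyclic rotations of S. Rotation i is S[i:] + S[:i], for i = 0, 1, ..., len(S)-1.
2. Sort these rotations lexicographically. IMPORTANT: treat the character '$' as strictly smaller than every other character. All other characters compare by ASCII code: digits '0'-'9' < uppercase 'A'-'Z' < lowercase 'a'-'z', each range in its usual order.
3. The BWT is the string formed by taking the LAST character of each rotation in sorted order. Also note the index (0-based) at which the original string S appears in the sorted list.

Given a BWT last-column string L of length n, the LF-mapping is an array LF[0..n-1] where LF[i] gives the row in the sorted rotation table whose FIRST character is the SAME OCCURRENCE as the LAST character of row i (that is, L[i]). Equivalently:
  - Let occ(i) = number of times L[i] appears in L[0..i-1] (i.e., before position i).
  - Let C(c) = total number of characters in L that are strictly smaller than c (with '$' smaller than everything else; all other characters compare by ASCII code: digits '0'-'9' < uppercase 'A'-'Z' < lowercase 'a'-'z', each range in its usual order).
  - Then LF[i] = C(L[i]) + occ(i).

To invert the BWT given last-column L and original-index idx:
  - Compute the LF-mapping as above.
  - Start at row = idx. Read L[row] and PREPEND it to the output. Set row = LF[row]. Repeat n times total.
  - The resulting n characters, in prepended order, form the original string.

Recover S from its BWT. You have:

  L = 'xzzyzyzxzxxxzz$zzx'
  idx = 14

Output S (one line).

LF mapping: 1 9 10 7 11 8 12 2 13 3 4 5 14 15 0 16 17 6
Walk LF starting at row 14, prepending L[row]:
  step 1: row=14, L[14]='$', prepend. Next row=LF[14]=0
  step 2: row=0, L[0]='x', prepend. Next row=LF[0]=1
  step 3: row=1, L[1]='z', prepend. Next row=LF[1]=9
  step 4: row=9, L[9]='x', prepend. Next row=LF[9]=3
  step 5: row=3, L[3]='y', prepend. Next row=LF[3]=7
  step 6: row=7, L[7]='x', prepend. Next row=LF[7]=2
  step 7: row=2, L[2]='z', prepend. Next row=LF[2]=10
  step 8: row=10, L[10]='x', prepend. Next row=LF[10]=4
  step 9: row=4, L[4]='z', prepend. Next row=LF[4]=11
  step 10: row=11, L[11]='x', prepend. Next row=LF[11]=5
  step 11: row=5, L[5]='y', prepend. Next row=LF[5]=8
  step 12: row=8, L[8]='z', prepend. Next row=LF[8]=13
  step 13: row=13, L[13]='z', prepend. Next row=LF[13]=15
  step 14: row=15, L[15]='z', prepend. Next row=LF[15]=16
  step 15: row=16, L[16]='z', prepend. Next row=LF[16]=17
  step 16: row=17, L[17]='x', prepend. Next row=LF[17]=6
  step 17: row=6, L[6]='z', prepend. Next row=LF[6]=12
  step 18: row=12, L[12]='z', prepend. Next row=LF[12]=14
Reversed output: zzxzzzzyxzxzxyxzx$

Answer: zzxzzzzyxzxzxyxzx$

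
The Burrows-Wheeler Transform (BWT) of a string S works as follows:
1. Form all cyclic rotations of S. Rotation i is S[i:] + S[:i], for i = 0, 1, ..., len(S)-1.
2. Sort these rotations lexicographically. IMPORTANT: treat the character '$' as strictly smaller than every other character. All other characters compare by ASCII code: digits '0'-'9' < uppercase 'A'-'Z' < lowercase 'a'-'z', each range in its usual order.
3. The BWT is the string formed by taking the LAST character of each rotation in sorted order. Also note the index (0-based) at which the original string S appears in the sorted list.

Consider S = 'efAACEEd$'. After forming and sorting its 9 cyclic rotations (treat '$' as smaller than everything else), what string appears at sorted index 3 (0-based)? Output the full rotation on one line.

All 9 rotations (rotation i = S[i:]+S[:i]):
  rot[0] = efAACEEd$
  rot[1] = fAACEEd$e
  rot[2] = AACEEd$ef
  rot[3] = ACEEd$efA
  rot[4] = CEEd$efAA
  rot[5] = EEd$efAAC
  rot[6] = Ed$efAACE
  rot[7] = d$efAACEE
  rot[8] = $efAACEEd
Sorted (with $ < everything):
  sorted[0] = $efAACEEd
  sorted[1] = AACEEd$ef
  sorted[2] = ACEEd$efA
  sorted[3] = CEEd$efAA
  sorted[4] = EEd$efAAC
  sorted[5] = Ed$efAACE
  sorted[6] = d$efAACEE
  sorted[7] = efAACEEd$
  sorted[8] = fAACEEd$e
sorted[3] = CEEd$efAA

Answer: CEEd$efAA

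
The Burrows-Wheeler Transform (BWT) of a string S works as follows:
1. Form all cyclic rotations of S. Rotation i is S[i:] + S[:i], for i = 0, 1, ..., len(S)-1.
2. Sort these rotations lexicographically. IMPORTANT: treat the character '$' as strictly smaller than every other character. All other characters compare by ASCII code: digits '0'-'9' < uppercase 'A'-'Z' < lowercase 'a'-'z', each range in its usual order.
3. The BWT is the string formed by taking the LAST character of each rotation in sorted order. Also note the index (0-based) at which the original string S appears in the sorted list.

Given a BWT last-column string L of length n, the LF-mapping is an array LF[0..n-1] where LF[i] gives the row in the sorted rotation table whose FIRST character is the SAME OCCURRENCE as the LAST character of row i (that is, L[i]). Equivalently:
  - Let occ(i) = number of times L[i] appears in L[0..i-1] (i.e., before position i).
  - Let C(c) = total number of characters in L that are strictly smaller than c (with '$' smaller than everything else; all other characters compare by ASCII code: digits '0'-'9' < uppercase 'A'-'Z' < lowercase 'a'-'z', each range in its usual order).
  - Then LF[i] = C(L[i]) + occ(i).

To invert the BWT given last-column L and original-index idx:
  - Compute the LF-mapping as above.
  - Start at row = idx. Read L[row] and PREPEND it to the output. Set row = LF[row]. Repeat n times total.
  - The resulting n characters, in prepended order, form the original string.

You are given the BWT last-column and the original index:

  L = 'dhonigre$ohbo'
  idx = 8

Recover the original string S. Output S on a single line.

Answer: neighborhood$

Derivation:
LF mapping: 2 5 9 8 7 4 12 3 0 10 6 1 11
Walk LF starting at row 8, prepending L[row]:
  step 1: row=8, L[8]='$', prepend. Next row=LF[8]=0
  step 2: row=0, L[0]='d', prepend. Next row=LF[0]=2
  step 3: row=2, L[2]='o', prepend. Next row=LF[2]=9
  step 4: row=9, L[9]='o', prepend. Next row=LF[9]=10
  step 5: row=10, L[10]='h', prepend. Next row=LF[10]=6
  step 6: row=6, L[6]='r', prepend. Next row=LF[6]=12
  step 7: row=12, L[12]='o', prepend. Next row=LF[12]=11
  step 8: row=11, L[11]='b', prepend. Next row=LF[11]=1
  step 9: row=1, L[1]='h', prepend. Next row=LF[1]=5
  step 10: row=5, L[5]='g', prepend. Next row=LF[5]=4
  step 11: row=4, L[4]='i', prepend. Next row=LF[4]=7
  step 12: row=7, L[7]='e', prepend. Next row=LF[7]=3
  step 13: row=3, L[3]='n', prepend. Next row=LF[3]=8
Reversed output: neighborhood$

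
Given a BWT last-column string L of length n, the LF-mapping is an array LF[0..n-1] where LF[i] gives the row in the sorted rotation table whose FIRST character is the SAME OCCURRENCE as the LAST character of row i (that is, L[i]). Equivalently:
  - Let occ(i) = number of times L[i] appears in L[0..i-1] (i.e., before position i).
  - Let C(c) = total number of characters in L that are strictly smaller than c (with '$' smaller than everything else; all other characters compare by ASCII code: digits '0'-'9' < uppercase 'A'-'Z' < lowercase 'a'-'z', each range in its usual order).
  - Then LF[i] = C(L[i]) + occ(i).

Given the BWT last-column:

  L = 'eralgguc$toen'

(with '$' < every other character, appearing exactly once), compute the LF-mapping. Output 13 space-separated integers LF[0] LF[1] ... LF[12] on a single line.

Answer: 3 10 1 7 5 6 12 2 0 11 9 4 8

Derivation:
Char counts: '$':1, 'a':1, 'c':1, 'e':2, 'g':2, 'l':1, 'n':1, 'o':1, 'r':1, 't':1, 'u':1
C (first-col start): C('$')=0, C('a')=1, C('c')=2, C('e')=3, C('g')=5, C('l')=7, C('n')=8, C('o')=9, C('r')=10, C('t')=11, C('u')=12
L[0]='e': occ=0, LF[0]=C('e')+0=3+0=3
L[1]='r': occ=0, LF[1]=C('r')+0=10+0=10
L[2]='a': occ=0, LF[2]=C('a')+0=1+0=1
L[3]='l': occ=0, LF[3]=C('l')+0=7+0=7
L[4]='g': occ=0, LF[4]=C('g')+0=5+0=5
L[5]='g': occ=1, LF[5]=C('g')+1=5+1=6
L[6]='u': occ=0, LF[6]=C('u')+0=12+0=12
L[7]='c': occ=0, LF[7]=C('c')+0=2+0=2
L[8]='$': occ=0, LF[8]=C('$')+0=0+0=0
L[9]='t': occ=0, LF[9]=C('t')+0=11+0=11
L[10]='o': occ=0, LF[10]=C('o')+0=9+0=9
L[11]='e': occ=1, LF[11]=C('e')+1=3+1=4
L[12]='n': occ=0, LF[12]=C('n')+0=8+0=8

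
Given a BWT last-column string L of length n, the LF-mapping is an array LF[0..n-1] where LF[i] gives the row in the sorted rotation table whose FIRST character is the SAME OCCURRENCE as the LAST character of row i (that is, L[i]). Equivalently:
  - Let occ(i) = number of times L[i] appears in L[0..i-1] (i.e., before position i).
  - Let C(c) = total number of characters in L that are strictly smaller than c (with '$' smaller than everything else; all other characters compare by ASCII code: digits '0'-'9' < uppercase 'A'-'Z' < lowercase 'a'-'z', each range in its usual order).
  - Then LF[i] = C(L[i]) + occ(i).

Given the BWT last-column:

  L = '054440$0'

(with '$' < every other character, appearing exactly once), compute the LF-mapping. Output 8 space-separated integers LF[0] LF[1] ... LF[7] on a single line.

Char counts: '$':1, '0':3, '4':3, '5':1
C (first-col start): C('$')=0, C('0')=1, C('4')=4, C('5')=7
L[0]='0': occ=0, LF[0]=C('0')+0=1+0=1
L[1]='5': occ=0, LF[1]=C('5')+0=7+0=7
L[2]='4': occ=0, LF[2]=C('4')+0=4+0=4
L[3]='4': occ=1, LF[3]=C('4')+1=4+1=5
L[4]='4': occ=2, LF[4]=C('4')+2=4+2=6
L[5]='0': occ=1, LF[5]=C('0')+1=1+1=2
L[6]='$': occ=0, LF[6]=C('$')+0=0+0=0
L[7]='0': occ=2, LF[7]=C('0')+2=1+2=3

Answer: 1 7 4 5 6 2 0 3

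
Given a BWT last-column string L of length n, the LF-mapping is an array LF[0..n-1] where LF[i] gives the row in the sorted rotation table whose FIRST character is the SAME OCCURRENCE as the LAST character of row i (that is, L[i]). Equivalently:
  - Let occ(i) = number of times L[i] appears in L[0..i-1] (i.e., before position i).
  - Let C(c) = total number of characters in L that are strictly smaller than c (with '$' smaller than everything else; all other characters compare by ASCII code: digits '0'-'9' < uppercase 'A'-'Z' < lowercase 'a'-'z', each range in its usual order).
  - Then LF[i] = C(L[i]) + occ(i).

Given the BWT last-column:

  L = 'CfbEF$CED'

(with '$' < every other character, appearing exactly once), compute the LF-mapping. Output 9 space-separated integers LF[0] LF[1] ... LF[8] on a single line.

Answer: 1 8 7 4 6 0 2 5 3

Derivation:
Char counts: '$':1, 'C':2, 'D':1, 'E':2, 'F':1, 'b':1, 'f':1
C (first-col start): C('$')=0, C('C')=1, C('D')=3, C('E')=4, C('F')=6, C('b')=7, C('f')=8
L[0]='C': occ=0, LF[0]=C('C')+0=1+0=1
L[1]='f': occ=0, LF[1]=C('f')+0=8+0=8
L[2]='b': occ=0, LF[2]=C('b')+0=7+0=7
L[3]='E': occ=0, LF[3]=C('E')+0=4+0=4
L[4]='F': occ=0, LF[4]=C('F')+0=6+0=6
L[5]='$': occ=0, LF[5]=C('$')+0=0+0=0
L[6]='C': occ=1, LF[6]=C('C')+1=1+1=2
L[7]='E': occ=1, LF[7]=C('E')+1=4+1=5
L[8]='D': occ=0, LF[8]=C('D')+0=3+0=3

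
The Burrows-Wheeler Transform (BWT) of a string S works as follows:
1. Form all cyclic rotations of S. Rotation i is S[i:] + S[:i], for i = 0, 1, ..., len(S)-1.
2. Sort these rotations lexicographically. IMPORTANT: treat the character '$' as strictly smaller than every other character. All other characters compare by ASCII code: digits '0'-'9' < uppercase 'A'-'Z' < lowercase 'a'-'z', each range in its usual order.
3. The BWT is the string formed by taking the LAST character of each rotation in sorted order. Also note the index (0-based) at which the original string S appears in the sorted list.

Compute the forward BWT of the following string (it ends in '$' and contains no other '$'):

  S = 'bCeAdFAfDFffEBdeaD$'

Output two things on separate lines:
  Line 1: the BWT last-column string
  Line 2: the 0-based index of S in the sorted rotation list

Answer: DeFEbaffdDe$ABCdAfF
11

Derivation:
All 19 rotations (rotation i = S[i:]+S[:i]):
  rot[0] = bCeAdFAfDFffEBdeaD$
  rot[1] = CeAdFAfDFffEBdeaD$b
  rot[2] = eAdFAfDFffEBdeaD$bC
  rot[3] = AdFAfDFffEBdeaD$bCe
  rot[4] = dFAfDFffEBdeaD$bCeA
  rot[5] = FAfDFffEBdeaD$bCeAd
  rot[6] = AfDFffEBdeaD$bCeAdF
  rot[7] = fDFffEBdeaD$bCeAdFA
  rot[8] = DFffEBdeaD$bCeAdFAf
  rot[9] = FffEBdeaD$bCeAdFAfD
  rot[10] = ffEBdeaD$bCeAdFAfDF
  rot[11] = fEBdeaD$bCeAdFAfDFf
  rot[12] = EBdeaD$bCeAdFAfDFff
  rot[13] = BdeaD$bCeAdFAfDFffE
  rot[14] = deaD$bCeAdFAfDFffEB
  rot[15] = eaD$bCeAdFAfDFffEBd
  rot[16] = aD$bCeAdFAfDFffEBde
  rot[17] = D$bCeAdFAfDFffEBdea
  rot[18] = $bCeAdFAfDFffEBdeaD
Sorted (with $ < everything):
  sorted[0] = $bCeAdFAfDFffEBdeaD  (last char: 'D')
  sorted[1] = AdFAfDFffEBdeaD$bCe  (last char: 'e')
  sorted[2] = AfDFffEBdeaD$bCeAdF  (last char: 'F')
  sorted[3] = BdeaD$bCeAdFAfDFffE  (last char: 'E')
  sorted[4] = CeAdFAfDFffEBdeaD$b  (last char: 'b')
  sorted[5] = D$bCeAdFAfDFffEBdea  (last char: 'a')
  sorted[6] = DFffEBdeaD$bCeAdFAf  (last char: 'f')
  sorted[7] = EBdeaD$bCeAdFAfDFff  (last char: 'f')
  sorted[8] = FAfDFffEBdeaD$bCeAd  (last char: 'd')
  sorted[9] = FffEBdeaD$bCeAdFAfD  (last char: 'D')
  sorted[10] = aD$bCeAdFAfDFffEBde  (last char: 'e')
  sorted[11] = bCeAdFAfDFffEBdeaD$  (last char: '$')
  sorted[12] = dFAfDFffEBdeaD$bCeA  (last char: 'A')
  sorted[13] = deaD$bCeAdFAfDFffEB  (last char: 'B')
  sorted[14] = eAdFAfDFffEBdeaD$bC  (last char: 'C')
  sorted[15] = eaD$bCeAdFAfDFffEBd  (last char: 'd')
  sorted[16] = fDFffEBdeaD$bCeAdFA  (last char: 'A')
  sorted[17] = fEBdeaD$bCeAdFAfDFf  (last char: 'f')
  sorted[18] = ffEBdeaD$bCeAdFAfDF  (last char: 'F')
Last column: DeFEbaffdDe$ABCdAfF
Original string S is at sorted index 11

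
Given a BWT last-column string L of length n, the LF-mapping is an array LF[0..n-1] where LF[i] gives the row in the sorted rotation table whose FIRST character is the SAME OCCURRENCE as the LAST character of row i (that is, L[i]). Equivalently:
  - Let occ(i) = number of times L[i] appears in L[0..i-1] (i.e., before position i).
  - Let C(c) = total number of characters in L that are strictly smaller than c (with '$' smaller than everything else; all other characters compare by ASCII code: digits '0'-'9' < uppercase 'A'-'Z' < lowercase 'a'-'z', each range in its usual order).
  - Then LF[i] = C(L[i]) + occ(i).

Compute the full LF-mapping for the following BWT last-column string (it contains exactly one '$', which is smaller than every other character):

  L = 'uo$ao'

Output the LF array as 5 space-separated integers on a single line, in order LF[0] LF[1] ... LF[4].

Char counts: '$':1, 'a':1, 'o':2, 'u':1
C (first-col start): C('$')=0, C('a')=1, C('o')=2, C('u')=4
L[0]='u': occ=0, LF[0]=C('u')+0=4+0=4
L[1]='o': occ=0, LF[1]=C('o')+0=2+0=2
L[2]='$': occ=0, LF[2]=C('$')+0=0+0=0
L[3]='a': occ=0, LF[3]=C('a')+0=1+0=1
L[4]='o': occ=1, LF[4]=C('o')+1=2+1=3

Answer: 4 2 0 1 3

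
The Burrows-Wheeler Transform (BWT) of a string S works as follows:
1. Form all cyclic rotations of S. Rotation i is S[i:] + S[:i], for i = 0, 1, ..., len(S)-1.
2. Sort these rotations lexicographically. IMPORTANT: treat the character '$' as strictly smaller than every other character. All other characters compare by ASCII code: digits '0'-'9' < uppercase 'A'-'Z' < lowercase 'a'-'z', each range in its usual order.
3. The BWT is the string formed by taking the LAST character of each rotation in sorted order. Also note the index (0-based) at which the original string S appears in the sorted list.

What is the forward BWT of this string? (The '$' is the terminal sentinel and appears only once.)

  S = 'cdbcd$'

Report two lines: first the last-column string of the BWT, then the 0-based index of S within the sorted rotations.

Answer: ddb$cc
3

Derivation:
All 6 rotations (rotation i = S[i:]+S[:i]):
  rot[0] = cdbcd$
  rot[1] = dbcd$c
  rot[2] = bcd$cd
  rot[3] = cd$cdb
  rot[4] = d$cdbc
  rot[5] = $cdbcd
Sorted (with $ < everything):
  sorted[0] = $cdbcd  (last char: 'd')
  sorted[1] = bcd$cd  (last char: 'd')
  sorted[2] = cd$cdb  (last char: 'b')
  sorted[3] = cdbcd$  (last char: '$')
  sorted[4] = d$cdbc  (last char: 'c')
  sorted[5] = dbcd$c  (last char: 'c')
Last column: ddb$cc
Original string S is at sorted index 3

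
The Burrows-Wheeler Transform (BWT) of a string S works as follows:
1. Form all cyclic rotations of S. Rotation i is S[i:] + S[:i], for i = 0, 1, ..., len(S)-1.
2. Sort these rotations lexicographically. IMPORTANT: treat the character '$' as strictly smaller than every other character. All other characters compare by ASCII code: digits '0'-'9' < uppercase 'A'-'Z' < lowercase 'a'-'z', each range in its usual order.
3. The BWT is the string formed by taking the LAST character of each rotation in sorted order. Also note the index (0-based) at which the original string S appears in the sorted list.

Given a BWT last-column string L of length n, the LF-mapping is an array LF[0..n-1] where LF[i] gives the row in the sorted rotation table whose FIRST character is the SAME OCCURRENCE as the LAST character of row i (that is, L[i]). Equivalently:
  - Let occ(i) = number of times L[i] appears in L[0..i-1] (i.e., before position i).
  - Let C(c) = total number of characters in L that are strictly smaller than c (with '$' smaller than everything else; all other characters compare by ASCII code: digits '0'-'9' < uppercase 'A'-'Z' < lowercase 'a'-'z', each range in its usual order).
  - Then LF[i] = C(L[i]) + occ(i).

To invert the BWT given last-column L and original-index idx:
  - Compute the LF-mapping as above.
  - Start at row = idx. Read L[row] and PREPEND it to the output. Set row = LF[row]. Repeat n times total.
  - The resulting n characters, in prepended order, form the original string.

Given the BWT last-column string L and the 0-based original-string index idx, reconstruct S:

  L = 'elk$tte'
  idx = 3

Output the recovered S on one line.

LF mapping: 1 4 3 0 5 6 2
Walk LF starting at row 3, prepending L[row]:
  step 1: row=3, L[3]='$', prepend. Next row=LF[3]=0
  step 2: row=0, L[0]='e', prepend. Next row=LF[0]=1
  step 3: row=1, L[1]='l', prepend. Next row=LF[1]=4
  step 4: row=4, L[4]='t', prepend. Next row=LF[4]=5
  step 5: row=5, L[5]='t', prepend. Next row=LF[5]=6
  step 6: row=6, L[6]='e', prepend. Next row=LF[6]=2
  step 7: row=2, L[2]='k', prepend. Next row=LF[2]=3
Reversed output: kettle$

Answer: kettle$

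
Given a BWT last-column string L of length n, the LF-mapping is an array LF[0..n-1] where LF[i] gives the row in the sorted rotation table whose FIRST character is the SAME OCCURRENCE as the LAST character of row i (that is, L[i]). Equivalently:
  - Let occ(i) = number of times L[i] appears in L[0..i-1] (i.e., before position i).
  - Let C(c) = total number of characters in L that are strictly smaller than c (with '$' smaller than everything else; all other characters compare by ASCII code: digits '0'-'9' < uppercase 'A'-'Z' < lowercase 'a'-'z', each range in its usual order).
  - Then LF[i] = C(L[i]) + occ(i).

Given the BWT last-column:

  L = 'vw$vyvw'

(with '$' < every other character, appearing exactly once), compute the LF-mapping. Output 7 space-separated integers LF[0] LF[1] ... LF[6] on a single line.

Answer: 1 4 0 2 6 3 5

Derivation:
Char counts: '$':1, 'v':3, 'w':2, 'y':1
C (first-col start): C('$')=0, C('v')=1, C('w')=4, C('y')=6
L[0]='v': occ=0, LF[0]=C('v')+0=1+0=1
L[1]='w': occ=0, LF[1]=C('w')+0=4+0=4
L[2]='$': occ=0, LF[2]=C('$')+0=0+0=0
L[3]='v': occ=1, LF[3]=C('v')+1=1+1=2
L[4]='y': occ=0, LF[4]=C('y')+0=6+0=6
L[5]='v': occ=2, LF[5]=C('v')+2=1+2=3
L[6]='w': occ=1, LF[6]=C('w')+1=4+1=5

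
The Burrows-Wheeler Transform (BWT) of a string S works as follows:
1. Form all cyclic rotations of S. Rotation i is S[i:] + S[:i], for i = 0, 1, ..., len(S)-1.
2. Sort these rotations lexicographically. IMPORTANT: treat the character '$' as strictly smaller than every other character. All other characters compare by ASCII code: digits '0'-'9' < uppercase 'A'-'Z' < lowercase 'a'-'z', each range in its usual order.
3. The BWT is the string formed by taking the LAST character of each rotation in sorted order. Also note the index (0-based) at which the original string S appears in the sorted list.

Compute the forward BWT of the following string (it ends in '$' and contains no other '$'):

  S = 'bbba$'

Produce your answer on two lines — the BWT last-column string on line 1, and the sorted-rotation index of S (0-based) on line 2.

Answer: abbb$
4

Derivation:
All 5 rotations (rotation i = S[i:]+S[:i]):
  rot[0] = bbba$
  rot[1] = bba$b
  rot[2] = ba$bb
  rot[3] = a$bbb
  rot[4] = $bbba
Sorted (with $ < everything):
  sorted[0] = $bbba  (last char: 'a')
  sorted[1] = a$bbb  (last char: 'b')
  sorted[2] = ba$bb  (last char: 'b')
  sorted[3] = bba$b  (last char: 'b')
  sorted[4] = bbba$  (last char: '$')
Last column: abbb$
Original string S is at sorted index 4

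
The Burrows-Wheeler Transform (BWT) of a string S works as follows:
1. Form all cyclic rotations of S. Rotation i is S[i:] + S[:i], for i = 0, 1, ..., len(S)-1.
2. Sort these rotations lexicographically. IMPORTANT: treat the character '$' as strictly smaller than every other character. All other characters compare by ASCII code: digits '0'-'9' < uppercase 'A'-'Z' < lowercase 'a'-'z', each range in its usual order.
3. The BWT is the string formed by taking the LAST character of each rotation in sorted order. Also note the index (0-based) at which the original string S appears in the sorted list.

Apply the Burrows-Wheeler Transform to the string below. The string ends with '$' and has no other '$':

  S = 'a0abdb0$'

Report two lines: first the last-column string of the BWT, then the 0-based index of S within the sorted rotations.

Answer: 0ba$0dab
3

Derivation:
All 8 rotations (rotation i = S[i:]+S[:i]):
  rot[0] = a0abdb0$
  rot[1] = 0abdb0$a
  rot[2] = abdb0$a0
  rot[3] = bdb0$a0a
  rot[4] = db0$a0ab
  rot[5] = b0$a0abd
  rot[6] = 0$a0abdb
  rot[7] = $a0abdb0
Sorted (with $ < everything):
  sorted[0] = $a0abdb0  (last char: '0')
  sorted[1] = 0$a0abdb  (last char: 'b')
  sorted[2] = 0abdb0$a  (last char: 'a')
  sorted[3] = a0abdb0$  (last char: '$')
  sorted[4] = abdb0$a0  (last char: '0')
  sorted[5] = b0$a0abd  (last char: 'd')
  sorted[6] = bdb0$a0a  (last char: 'a')
  sorted[7] = db0$a0ab  (last char: 'b')
Last column: 0ba$0dab
Original string S is at sorted index 3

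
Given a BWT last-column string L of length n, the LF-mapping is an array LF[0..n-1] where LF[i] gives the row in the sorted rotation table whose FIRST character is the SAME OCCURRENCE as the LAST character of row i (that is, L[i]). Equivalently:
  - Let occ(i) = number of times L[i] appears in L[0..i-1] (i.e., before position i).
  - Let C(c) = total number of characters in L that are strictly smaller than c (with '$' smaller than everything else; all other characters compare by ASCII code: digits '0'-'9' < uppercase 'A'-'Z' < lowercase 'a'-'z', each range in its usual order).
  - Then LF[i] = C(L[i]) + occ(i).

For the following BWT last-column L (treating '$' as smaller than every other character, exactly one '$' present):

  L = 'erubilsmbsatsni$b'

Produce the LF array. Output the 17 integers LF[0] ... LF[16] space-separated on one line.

Answer: 5 11 16 2 6 8 12 9 3 13 1 15 14 10 7 0 4

Derivation:
Char counts: '$':1, 'a':1, 'b':3, 'e':1, 'i':2, 'l':1, 'm':1, 'n':1, 'r':1, 's':3, 't':1, 'u':1
C (first-col start): C('$')=0, C('a')=1, C('b')=2, C('e')=5, C('i')=6, C('l')=8, C('m')=9, C('n')=10, C('r')=11, C('s')=12, C('t')=15, C('u')=16
L[0]='e': occ=0, LF[0]=C('e')+0=5+0=5
L[1]='r': occ=0, LF[1]=C('r')+0=11+0=11
L[2]='u': occ=0, LF[2]=C('u')+0=16+0=16
L[3]='b': occ=0, LF[3]=C('b')+0=2+0=2
L[4]='i': occ=0, LF[4]=C('i')+0=6+0=6
L[5]='l': occ=0, LF[5]=C('l')+0=8+0=8
L[6]='s': occ=0, LF[6]=C('s')+0=12+0=12
L[7]='m': occ=0, LF[7]=C('m')+0=9+0=9
L[8]='b': occ=1, LF[8]=C('b')+1=2+1=3
L[9]='s': occ=1, LF[9]=C('s')+1=12+1=13
L[10]='a': occ=0, LF[10]=C('a')+0=1+0=1
L[11]='t': occ=0, LF[11]=C('t')+0=15+0=15
L[12]='s': occ=2, LF[12]=C('s')+2=12+2=14
L[13]='n': occ=0, LF[13]=C('n')+0=10+0=10
L[14]='i': occ=1, LF[14]=C('i')+1=6+1=7
L[15]='$': occ=0, LF[15]=C('$')+0=0+0=0
L[16]='b': occ=2, LF[16]=C('b')+2=2+2=4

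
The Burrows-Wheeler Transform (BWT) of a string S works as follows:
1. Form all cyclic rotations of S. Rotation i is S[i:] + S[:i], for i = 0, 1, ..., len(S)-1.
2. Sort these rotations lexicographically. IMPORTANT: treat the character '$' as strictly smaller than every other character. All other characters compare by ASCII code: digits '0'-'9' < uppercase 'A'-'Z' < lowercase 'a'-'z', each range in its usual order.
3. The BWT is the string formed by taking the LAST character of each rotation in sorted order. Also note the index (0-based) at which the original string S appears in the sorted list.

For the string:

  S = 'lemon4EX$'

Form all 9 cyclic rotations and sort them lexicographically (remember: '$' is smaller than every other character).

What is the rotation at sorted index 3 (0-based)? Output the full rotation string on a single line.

All 9 rotations (rotation i = S[i:]+S[:i]):
  rot[0] = lemon4EX$
  rot[1] = emon4EX$l
  rot[2] = mon4EX$le
  rot[3] = on4EX$lem
  rot[4] = n4EX$lemo
  rot[5] = 4EX$lemon
  rot[6] = EX$lemon4
  rot[7] = X$lemon4E
  rot[8] = $lemon4EX
Sorted (with $ < everything):
  sorted[0] = $lemon4EX
  sorted[1] = 4EX$lemon
  sorted[2] = EX$lemon4
  sorted[3] = X$lemon4E
  sorted[4] = emon4EX$l
  sorted[5] = lemon4EX$
  sorted[6] = mon4EX$le
  sorted[7] = n4EX$lemo
  sorted[8] = on4EX$lem
sorted[3] = X$lemon4E

Answer: X$lemon4E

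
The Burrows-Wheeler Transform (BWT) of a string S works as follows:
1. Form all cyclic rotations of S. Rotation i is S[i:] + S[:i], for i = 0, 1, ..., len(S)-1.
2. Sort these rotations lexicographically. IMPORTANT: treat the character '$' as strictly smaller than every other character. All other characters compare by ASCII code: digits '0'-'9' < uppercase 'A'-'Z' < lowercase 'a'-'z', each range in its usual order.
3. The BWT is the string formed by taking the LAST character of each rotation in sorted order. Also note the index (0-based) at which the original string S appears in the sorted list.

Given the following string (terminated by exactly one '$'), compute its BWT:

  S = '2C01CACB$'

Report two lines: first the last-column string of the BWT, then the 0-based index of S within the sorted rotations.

Answer: BC0$CC21A
3

Derivation:
All 9 rotations (rotation i = S[i:]+S[:i]):
  rot[0] = 2C01CACB$
  rot[1] = C01CACB$2
  rot[2] = 01CACB$2C
  rot[3] = 1CACB$2C0
  rot[4] = CACB$2C01
  rot[5] = ACB$2C01C
  rot[6] = CB$2C01CA
  rot[7] = B$2C01CAC
  rot[8] = $2C01CACB
Sorted (with $ < everything):
  sorted[0] = $2C01CACB  (last char: 'B')
  sorted[1] = 01CACB$2C  (last char: 'C')
  sorted[2] = 1CACB$2C0  (last char: '0')
  sorted[3] = 2C01CACB$  (last char: '$')
  sorted[4] = ACB$2C01C  (last char: 'C')
  sorted[5] = B$2C01CAC  (last char: 'C')
  sorted[6] = C01CACB$2  (last char: '2')
  sorted[7] = CACB$2C01  (last char: '1')
  sorted[8] = CB$2C01CA  (last char: 'A')
Last column: BC0$CC21A
Original string S is at sorted index 3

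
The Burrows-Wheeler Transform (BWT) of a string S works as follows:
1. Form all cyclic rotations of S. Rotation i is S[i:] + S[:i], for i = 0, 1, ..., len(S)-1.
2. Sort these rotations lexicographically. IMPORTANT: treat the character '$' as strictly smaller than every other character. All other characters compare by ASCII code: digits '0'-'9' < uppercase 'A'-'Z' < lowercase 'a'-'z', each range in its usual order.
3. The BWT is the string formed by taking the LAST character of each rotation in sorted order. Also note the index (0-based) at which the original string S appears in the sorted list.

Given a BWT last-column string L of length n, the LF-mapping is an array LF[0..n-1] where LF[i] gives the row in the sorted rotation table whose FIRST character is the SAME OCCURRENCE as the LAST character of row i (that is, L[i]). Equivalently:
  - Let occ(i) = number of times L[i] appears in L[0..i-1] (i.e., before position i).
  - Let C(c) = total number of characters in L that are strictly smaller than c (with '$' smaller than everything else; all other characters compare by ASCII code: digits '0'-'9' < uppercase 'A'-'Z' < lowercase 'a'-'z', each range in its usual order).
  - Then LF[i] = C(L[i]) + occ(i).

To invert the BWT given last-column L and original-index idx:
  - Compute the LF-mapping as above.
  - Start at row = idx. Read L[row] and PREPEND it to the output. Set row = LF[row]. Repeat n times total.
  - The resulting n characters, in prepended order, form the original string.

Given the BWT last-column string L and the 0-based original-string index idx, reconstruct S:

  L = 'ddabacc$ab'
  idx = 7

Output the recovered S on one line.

LF mapping: 8 9 1 4 2 6 7 0 3 5
Walk LF starting at row 7, prepending L[row]:
  step 1: row=7, L[7]='$', prepend. Next row=LF[7]=0
  step 2: row=0, L[0]='d', prepend. Next row=LF[0]=8
  step 3: row=8, L[8]='a', prepend. Next row=LF[8]=3
  step 4: row=3, L[3]='b', prepend. Next row=LF[3]=4
  step 5: row=4, L[4]='a', prepend. Next row=LF[4]=2
  step 6: row=2, L[2]='a', prepend. Next row=LF[2]=1
  step 7: row=1, L[1]='d', prepend. Next row=LF[1]=9
  step 8: row=9, L[9]='b', prepend. Next row=LF[9]=5
  step 9: row=5, L[5]='c', prepend. Next row=LF[5]=6
  step 10: row=6, L[6]='c', prepend. Next row=LF[6]=7
Reversed output: ccbdaabad$

Answer: ccbdaabad$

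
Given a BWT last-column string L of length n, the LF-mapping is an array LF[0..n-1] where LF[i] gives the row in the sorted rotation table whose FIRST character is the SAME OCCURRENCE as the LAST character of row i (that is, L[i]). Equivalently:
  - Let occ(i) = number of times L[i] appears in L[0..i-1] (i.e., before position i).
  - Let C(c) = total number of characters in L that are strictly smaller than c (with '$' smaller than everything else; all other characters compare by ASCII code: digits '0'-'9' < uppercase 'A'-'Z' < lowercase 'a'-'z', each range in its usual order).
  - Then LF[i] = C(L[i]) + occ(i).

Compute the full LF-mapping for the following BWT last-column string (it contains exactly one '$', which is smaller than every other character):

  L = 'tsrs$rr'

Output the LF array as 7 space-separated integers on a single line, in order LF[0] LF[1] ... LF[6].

Char counts: '$':1, 'r':3, 's':2, 't':1
C (first-col start): C('$')=0, C('r')=1, C('s')=4, C('t')=6
L[0]='t': occ=0, LF[0]=C('t')+0=6+0=6
L[1]='s': occ=0, LF[1]=C('s')+0=4+0=4
L[2]='r': occ=0, LF[2]=C('r')+0=1+0=1
L[3]='s': occ=1, LF[3]=C('s')+1=4+1=5
L[4]='$': occ=0, LF[4]=C('$')+0=0+0=0
L[5]='r': occ=1, LF[5]=C('r')+1=1+1=2
L[6]='r': occ=2, LF[6]=C('r')+2=1+2=3

Answer: 6 4 1 5 0 2 3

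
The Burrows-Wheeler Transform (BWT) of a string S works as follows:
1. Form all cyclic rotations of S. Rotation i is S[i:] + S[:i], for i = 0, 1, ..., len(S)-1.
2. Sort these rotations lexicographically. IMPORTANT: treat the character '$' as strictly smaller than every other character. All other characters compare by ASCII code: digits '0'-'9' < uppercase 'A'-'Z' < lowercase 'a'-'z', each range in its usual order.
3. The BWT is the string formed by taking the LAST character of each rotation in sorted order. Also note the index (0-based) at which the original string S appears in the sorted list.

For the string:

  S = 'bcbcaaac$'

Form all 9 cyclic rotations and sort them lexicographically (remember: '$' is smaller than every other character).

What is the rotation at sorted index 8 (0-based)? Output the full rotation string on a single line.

All 9 rotations (rotation i = S[i:]+S[:i]):
  rot[0] = bcbcaaac$
  rot[1] = cbcaaac$b
  rot[2] = bcaaac$bc
  rot[3] = caaac$bcb
  rot[4] = aaac$bcbc
  rot[5] = aac$bcbca
  rot[6] = ac$bcbcaa
  rot[7] = c$bcbcaaa
  rot[8] = $bcbcaaac
Sorted (with $ < everything):
  sorted[0] = $bcbcaaac
  sorted[1] = aaac$bcbc
  sorted[2] = aac$bcbca
  sorted[3] = ac$bcbcaa
  sorted[4] = bcaaac$bc
  sorted[5] = bcbcaaac$
  sorted[6] = c$bcbcaaa
  sorted[7] = caaac$bcb
  sorted[8] = cbcaaac$b
sorted[8] = cbcaaac$b

Answer: cbcaaac$b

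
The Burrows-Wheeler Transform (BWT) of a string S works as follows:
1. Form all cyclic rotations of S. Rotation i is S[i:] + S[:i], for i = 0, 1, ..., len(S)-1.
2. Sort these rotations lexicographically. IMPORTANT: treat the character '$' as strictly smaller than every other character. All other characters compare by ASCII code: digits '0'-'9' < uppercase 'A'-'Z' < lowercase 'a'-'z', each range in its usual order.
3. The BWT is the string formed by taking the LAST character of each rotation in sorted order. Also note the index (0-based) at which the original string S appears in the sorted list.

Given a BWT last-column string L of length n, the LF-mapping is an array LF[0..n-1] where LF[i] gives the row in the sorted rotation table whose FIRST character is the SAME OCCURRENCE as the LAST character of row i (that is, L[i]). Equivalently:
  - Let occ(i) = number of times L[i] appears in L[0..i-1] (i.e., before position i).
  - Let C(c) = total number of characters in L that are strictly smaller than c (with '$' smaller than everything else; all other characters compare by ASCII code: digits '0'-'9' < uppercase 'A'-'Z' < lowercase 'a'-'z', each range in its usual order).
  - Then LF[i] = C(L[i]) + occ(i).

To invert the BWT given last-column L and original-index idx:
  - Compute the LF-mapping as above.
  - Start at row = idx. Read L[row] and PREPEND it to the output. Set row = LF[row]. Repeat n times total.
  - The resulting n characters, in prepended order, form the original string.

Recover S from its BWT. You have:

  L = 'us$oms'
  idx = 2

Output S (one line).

Answer: osmsu$

Derivation:
LF mapping: 5 3 0 2 1 4
Walk LF starting at row 2, prepending L[row]:
  step 1: row=2, L[2]='$', prepend. Next row=LF[2]=0
  step 2: row=0, L[0]='u', prepend. Next row=LF[0]=5
  step 3: row=5, L[5]='s', prepend. Next row=LF[5]=4
  step 4: row=4, L[4]='m', prepend. Next row=LF[4]=1
  step 5: row=1, L[1]='s', prepend. Next row=LF[1]=3
  step 6: row=3, L[3]='o', prepend. Next row=LF[3]=2
Reversed output: osmsu$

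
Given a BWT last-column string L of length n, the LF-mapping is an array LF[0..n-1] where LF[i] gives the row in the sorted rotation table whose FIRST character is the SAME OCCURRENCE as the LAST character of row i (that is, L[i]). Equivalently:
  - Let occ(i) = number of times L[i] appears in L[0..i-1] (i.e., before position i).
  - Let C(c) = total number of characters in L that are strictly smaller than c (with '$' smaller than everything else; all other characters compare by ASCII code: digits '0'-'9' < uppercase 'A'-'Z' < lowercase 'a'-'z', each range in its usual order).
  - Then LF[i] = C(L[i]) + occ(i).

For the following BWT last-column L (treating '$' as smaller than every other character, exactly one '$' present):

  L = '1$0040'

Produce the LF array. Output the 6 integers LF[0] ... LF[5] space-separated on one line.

Answer: 4 0 1 2 5 3

Derivation:
Char counts: '$':1, '0':3, '1':1, '4':1
C (first-col start): C('$')=0, C('0')=1, C('1')=4, C('4')=5
L[0]='1': occ=0, LF[0]=C('1')+0=4+0=4
L[1]='$': occ=0, LF[1]=C('$')+0=0+0=0
L[2]='0': occ=0, LF[2]=C('0')+0=1+0=1
L[3]='0': occ=1, LF[3]=C('0')+1=1+1=2
L[4]='4': occ=0, LF[4]=C('4')+0=5+0=5
L[5]='0': occ=2, LF[5]=C('0')+2=1+2=3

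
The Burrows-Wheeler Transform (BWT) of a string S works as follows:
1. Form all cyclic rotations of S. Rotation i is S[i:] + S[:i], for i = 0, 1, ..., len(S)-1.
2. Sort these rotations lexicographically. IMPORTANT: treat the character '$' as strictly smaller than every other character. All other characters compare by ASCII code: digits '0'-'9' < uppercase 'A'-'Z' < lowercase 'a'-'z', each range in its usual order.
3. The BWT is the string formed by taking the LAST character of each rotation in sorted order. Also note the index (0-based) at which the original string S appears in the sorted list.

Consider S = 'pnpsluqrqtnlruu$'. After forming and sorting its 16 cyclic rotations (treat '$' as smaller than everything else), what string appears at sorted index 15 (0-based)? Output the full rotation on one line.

Answer: uu$pnpsluqrqtnlr

Derivation:
All 16 rotations (rotation i = S[i:]+S[:i]):
  rot[0] = pnpsluqrqtnlruu$
  rot[1] = npsluqrqtnlruu$p
  rot[2] = psluqrqtnlruu$pn
  rot[3] = sluqrqtnlruu$pnp
  rot[4] = luqrqtnlruu$pnps
  rot[5] = uqrqtnlruu$pnpsl
  rot[6] = qrqtnlruu$pnpslu
  rot[7] = rqtnlruu$pnpsluq
  rot[8] = qtnlruu$pnpsluqr
  rot[9] = tnlruu$pnpsluqrq
  rot[10] = nlruu$pnpsluqrqt
  rot[11] = lruu$pnpsluqrqtn
  rot[12] = ruu$pnpsluqrqtnl
  rot[13] = uu$pnpsluqrqtnlr
  rot[14] = u$pnpsluqrqtnlru
  rot[15] = $pnpsluqrqtnlruu
Sorted (with $ < everything):
  sorted[0] = $pnpsluqrqtnlruu
  sorted[1] = lruu$pnpsluqrqtn
  sorted[2] = luqrqtnlruu$pnps
  sorted[3] = nlruu$pnpsluqrqt
  sorted[4] = npsluqrqtnlruu$p
  sorted[5] = pnpsluqrqtnlruu$
  sorted[6] = psluqrqtnlruu$pn
  sorted[7] = qrqtnlruu$pnpslu
  sorted[8] = qtnlruu$pnpsluqr
  sorted[9] = rqtnlruu$pnpsluq
  sorted[10] = ruu$pnpsluqrqtnl
  sorted[11] = sluqrqtnlruu$pnp
  sorted[12] = tnlruu$pnpsluqrq
  sorted[13] = u$pnpsluqrqtnlru
  sorted[14] = uqrqtnlruu$pnpsl
  sorted[15] = uu$pnpsluqrqtnlr
sorted[15] = uu$pnpsluqrqtnlr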